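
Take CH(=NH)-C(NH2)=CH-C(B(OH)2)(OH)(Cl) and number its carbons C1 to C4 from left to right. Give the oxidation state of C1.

+1

C1 has one bond to C (0), one bond to H (-1), a double bond to N (2×+1 = +2).
Oxidation state = 0 − 1 + 2 = +1.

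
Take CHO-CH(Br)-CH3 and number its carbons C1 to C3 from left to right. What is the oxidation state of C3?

C3 has one bond to C (0), one bond to H (-1), one bond to H (-1), one bond to H (-1).
Oxidation state = 0 − 1 − 1 − 1 = -3.

-3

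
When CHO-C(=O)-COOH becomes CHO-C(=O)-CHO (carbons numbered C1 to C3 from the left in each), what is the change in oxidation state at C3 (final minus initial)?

Before: C3 has 1 bond to C, 3 bonds to O → oxidation state +3.
After: C3 has 1 bond to C, 1 bond to H, 2 bonds to O → oxidation state +1.
Δ = +1 − (+3) = -2, so this is a reduction at C3.

-2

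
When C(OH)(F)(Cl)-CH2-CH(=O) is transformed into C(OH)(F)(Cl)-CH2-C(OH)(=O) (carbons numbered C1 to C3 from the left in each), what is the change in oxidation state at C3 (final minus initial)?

Before: C3 has 1 bond to C, 1 bond to H, 2 bonds to O → oxidation state +1.
After: C3 has 1 bond to C, 3 bonds to O → oxidation state +3.
Δ = +3 − (+1) = +2, so this is an oxidation at C3.

+2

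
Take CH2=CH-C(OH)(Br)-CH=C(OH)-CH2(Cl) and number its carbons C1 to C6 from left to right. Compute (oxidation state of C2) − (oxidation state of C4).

0

C2: 3C, 1H → 0 − 1 = -1
C4: 3C, 1H → 0 − 1 = -1
Difference: -1 − (-1) = 0.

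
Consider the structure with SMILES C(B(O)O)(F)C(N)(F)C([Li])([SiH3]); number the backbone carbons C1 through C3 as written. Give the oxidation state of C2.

C2 has one bond to C (0), one bond to C (0), one bond to N (+1), one bond to F (+1).
Oxidation state = 0 + 0 + 1 + 1 = +2.

+2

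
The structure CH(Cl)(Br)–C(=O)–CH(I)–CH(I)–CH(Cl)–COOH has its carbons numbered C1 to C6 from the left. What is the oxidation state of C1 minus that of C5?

+1

C1: 1C, 1H, 1Cl, 1Br → 0 − 1 + 1 + 1 = +1
C5: 2C, 1H, 1Cl → 0 − 1 + 1 = 0
Difference: +1 − (0) = +1.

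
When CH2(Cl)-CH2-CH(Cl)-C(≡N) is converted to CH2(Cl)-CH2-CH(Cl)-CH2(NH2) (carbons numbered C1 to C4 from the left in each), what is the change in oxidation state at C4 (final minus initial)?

Before: C4 has 1 bond to C, 3 bonds to N → oxidation state +3.
After: C4 has 1 bond to C, 2 bonds to H, 1 bond to N → oxidation state -1.
Δ = -1 − (+3) = -4, so this is a reduction at C4.

-4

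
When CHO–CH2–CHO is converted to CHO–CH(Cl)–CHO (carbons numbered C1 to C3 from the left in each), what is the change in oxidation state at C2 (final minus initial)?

Before: C2 has 2 bonds to C, 2 bonds to H → oxidation state -2.
After: C2 has 2 bonds to C, 1 bond to H, 1 bond to Cl → oxidation state 0.
Δ = 0 − (-2) = +2, so this is an oxidation at C2.

+2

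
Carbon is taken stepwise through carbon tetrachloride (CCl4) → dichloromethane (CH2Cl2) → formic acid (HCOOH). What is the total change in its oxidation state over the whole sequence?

-2

Carbon oxidation states along the series — carbon tetrachloride: +4, dichloromethane: 0, formic acid: +2.
Net change = +2 − (+4) = -2.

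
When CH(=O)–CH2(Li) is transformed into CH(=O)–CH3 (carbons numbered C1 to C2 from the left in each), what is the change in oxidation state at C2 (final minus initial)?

0

Before: C2 has 1 bond to C, 2 bonds to H, 1 bond to Li → oxidation state -3.
After: C2 has 1 bond to C, 3 bonds to H → oxidation state -3.
Δ = -3 − (-3) = 0, so no net redox change at C2.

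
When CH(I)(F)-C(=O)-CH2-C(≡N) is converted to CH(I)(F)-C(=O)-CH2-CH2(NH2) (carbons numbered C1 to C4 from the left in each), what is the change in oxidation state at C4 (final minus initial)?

Before: C4 has 1 bond to C, 3 bonds to N → oxidation state +3.
After: C4 has 1 bond to C, 2 bonds to H, 1 bond to N → oxidation state -1.
Δ = -1 − (+3) = -4, so this is a reduction at C4.

-4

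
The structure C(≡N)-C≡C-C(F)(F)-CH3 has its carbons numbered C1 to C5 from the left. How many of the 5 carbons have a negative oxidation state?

1

Assign +1 per bond to O/N/halogen, −1 per bond to H or an electropositive element, and 0 per bond to carbon. Tallying each carbon:
C1: 1C, 3N → 0 + 3 = +3
C2: 4C → 0 = 0
C3: 4C → 0 = 0
C4: 2C, 2F → 0 + 2 = +2
C5: 1C, 3H → 0 − 3 = -3
1 carbon (C5) meets the condition.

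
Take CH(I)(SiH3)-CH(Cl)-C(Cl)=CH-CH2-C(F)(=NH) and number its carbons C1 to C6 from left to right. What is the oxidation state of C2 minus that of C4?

+1

C2: 2C, 1H, 1Cl → 0 − 1 + 1 = 0
C4: 3C, 1H → 0 − 1 = -1
Difference: 0 − (-1) = +1.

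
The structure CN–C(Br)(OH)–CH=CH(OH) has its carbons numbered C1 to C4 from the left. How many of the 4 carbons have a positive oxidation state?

Tallying each carbon's bonds:
C1: 1C, 3N → 0 + 3 = +3
C2: 2C, 1O, 1Br → 0 + 1 + 1 = +2
C3: 3C, 1H → 0 − 1 = -1
C4: 2C, 1H, 1O → 0 − 1 + 1 = 0
2 carbons (C1, C2) meet the condition.

2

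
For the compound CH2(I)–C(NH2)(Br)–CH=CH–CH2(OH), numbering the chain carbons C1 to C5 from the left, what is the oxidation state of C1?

Bonds to more-electronegative neighbours contribute +1 each, bonds to H or metals contribute −1 each, and C–C bonds contribute 0.
C1 has one bond to C (0), one bond to I (+1), one bond to H (-1), one bond to H (-1).
Oxidation state = 0 + 1 − 1 − 1 = -1.

-1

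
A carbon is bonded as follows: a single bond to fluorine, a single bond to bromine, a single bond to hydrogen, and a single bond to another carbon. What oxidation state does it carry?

Assign +1 per bond to O/N/halogen, −1 per bond to H or an electropositive element, and 0 per bond to carbon.
The carbon has one bond to C (0), one bond to Br (+1), one bond to F (+1), one bond to H (-1).
Oxidation state = 0 + 1 + 1 − 1 = +1.

+1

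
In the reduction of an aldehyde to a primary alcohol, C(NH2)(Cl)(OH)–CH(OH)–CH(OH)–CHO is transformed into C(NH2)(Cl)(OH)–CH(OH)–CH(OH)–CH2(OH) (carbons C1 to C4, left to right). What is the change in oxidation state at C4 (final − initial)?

Before: C4 has 1 bond to C, 1 bond to H, 2 bonds to O → oxidation state +1.
After: C4 has 1 bond to C, 2 bonds to H, 1 bond to O → oxidation state -1.
Δ = -1 − (+1) = -2, so this is a reduction at C4.

-2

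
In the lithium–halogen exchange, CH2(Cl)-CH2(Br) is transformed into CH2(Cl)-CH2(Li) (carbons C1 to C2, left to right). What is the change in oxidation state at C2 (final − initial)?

-2

Before: C2 has 1 bond to C, 2 bonds to H, 1 bond to Br → oxidation state -1.
After: C2 has 1 bond to C, 2 bonds to H, 1 bond to Li → oxidation state -3.
Δ = -3 − (-1) = -2, so this is a reduction at C2.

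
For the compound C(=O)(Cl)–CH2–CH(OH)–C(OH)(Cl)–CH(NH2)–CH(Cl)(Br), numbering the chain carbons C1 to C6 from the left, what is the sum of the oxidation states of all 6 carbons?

Tallying each carbon's bonds:
C1: 1C, 2O, 1Cl → 0 + 2 + 1 = +3
C2: 2C, 2H → 0 − 2 = -2
C3: 2C, 1H, 1O → 0 − 1 + 1 = 0
C4: 2C, 1O, 1Cl → 0 + 1 + 1 = +2
C5: 2C, 1H, 1N → 0 − 1 + 1 = 0
C6: 1C, 1H, 1Cl, 1Br → 0 − 1 + 1 + 1 = +1
Sum = +3 − 2 + 0 + 2 + 0 + 1 = +4.

+4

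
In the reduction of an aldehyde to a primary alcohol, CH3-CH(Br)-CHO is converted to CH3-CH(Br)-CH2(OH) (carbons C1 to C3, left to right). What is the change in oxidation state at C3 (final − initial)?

-2

Before: C3 has 1 bond to C, 1 bond to H, 2 bonds to O → oxidation state +1.
After: C3 has 1 bond to C, 2 bonds to H, 1 bond to O → oxidation state -1.
Δ = -1 − (+1) = -2, so this is a reduction at C3.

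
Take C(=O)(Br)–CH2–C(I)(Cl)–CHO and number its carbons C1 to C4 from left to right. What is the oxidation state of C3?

Each bond to a more electronegative atom (O, N, halogen) counts +1, each bond to a less electronegative atom (H, metal, B, Si) counts −1, and each C–C bond counts 0.
C3 has one bond to C (0), one bond to C (0), one bond to I (+1), one bond to Cl (+1).
Oxidation state = 0 + 0 + 1 + 1 = +2.

+2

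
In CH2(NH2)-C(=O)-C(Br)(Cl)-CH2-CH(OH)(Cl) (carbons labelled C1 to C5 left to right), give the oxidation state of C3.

C3 has one bond to C (0), one bond to C (0), one bond to Br (+1), one bond to Cl (+1).
Oxidation state = 0 + 0 + 1 + 1 = +2.

+2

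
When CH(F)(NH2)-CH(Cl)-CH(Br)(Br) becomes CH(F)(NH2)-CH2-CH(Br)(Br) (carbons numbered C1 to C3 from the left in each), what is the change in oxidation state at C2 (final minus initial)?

-2

Before: C2 has 2 bonds to C, 1 bond to H, 1 bond to Cl → oxidation state 0.
After: C2 has 2 bonds to C, 2 bonds to H → oxidation state -2.
Δ = -2 − (0) = -2, so this is a reduction at C2.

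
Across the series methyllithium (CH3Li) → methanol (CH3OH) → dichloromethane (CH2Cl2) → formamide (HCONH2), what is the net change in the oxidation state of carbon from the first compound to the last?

Carbon oxidation states along the series — methyllithium: -4, methanol: -2, dichloromethane: 0, formamide: +2.
Net change = +2 − (-4) = +6.

+6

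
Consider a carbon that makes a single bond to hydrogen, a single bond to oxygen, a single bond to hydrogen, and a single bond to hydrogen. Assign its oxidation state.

The carbon has one bond to O (+1), one bond to H (-1), one bond to H (-1), one bond to H (-1).
Oxidation state = +1 − 1 − 1 − 1 = -2.

-2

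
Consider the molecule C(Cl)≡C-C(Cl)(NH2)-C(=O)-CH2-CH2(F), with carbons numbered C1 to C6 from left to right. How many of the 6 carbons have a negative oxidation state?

2

Tallying each carbon's bonds:
C1: 3C, 1Cl → 0 + 1 = +1
C2: 4C → 0 = 0
C3: 2C, 1N, 1Cl → 0 + 1 + 1 = +2
C4: 2C, 2O → 0 + 2 = +2
C5: 2C, 2H → 0 − 2 = -2
C6: 1C, 2H, 1F → 0 − 2 + 1 = -1
2 carbons (C5, C6) meet the condition.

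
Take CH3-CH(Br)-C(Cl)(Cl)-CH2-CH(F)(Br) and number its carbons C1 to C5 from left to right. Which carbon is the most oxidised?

C3

Tallying each carbon's bonds:
C1: 1C, 3H → 0 − 3 = -3
C2: 2C, 1H, 1Br → 0 − 1 + 1 = 0
C3: 2C, 2Cl → 0 + 2 = +2
C4: 2C, 2H → 0 − 2 = -2
C5: 1C, 1H, 1F, 1Br → 0 − 1 + 1 + 1 = +1
The most oxidised carbon is C3 at +2.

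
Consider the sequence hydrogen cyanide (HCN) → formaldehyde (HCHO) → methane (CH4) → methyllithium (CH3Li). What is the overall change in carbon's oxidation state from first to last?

-6

Carbon oxidation states along the series — hydrogen cyanide: +2, formaldehyde: 0, methane: -4, methyllithium: -4.
Net change = -4 − (+2) = -6.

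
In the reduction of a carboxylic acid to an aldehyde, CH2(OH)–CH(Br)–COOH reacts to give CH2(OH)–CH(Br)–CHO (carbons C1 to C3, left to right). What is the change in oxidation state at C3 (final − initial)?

-2

Before: C3 has 1 bond to C, 3 bonds to O → oxidation state +3.
After: C3 has 1 bond to C, 1 bond to H, 2 bonds to O → oxidation state +1.
Δ = +1 − (+3) = -2, so this is a reduction at C3.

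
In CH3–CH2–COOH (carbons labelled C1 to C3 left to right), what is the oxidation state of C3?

C3 has one bond to C (0), a double bond to O (2×+1 = +2), one bond to O (+1).
Oxidation state = 0 + 2 + 1 = +3.

+3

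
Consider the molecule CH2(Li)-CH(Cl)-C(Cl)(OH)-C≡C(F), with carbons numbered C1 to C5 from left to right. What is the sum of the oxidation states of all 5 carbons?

Each bond to a more electronegative atom (O, N, halogen) counts +1, each bond to a less electronegative atom (H, metal, B, Si) counts −1, and each C–C bond counts 0. Tallying each carbon:
C1: 1C, 2H, 1Li → 0 − 2 − 1 = -3
C2: 2C, 1H, 1Cl → 0 − 1 + 1 = 0
C3: 2C, 1O, 1Cl → 0 + 1 + 1 = +2
C4: 4C → 0 = 0
C5: 3C, 1F → 0 + 1 = +1
Sum = -3 + 0 + 2 + 0 + 1 = 0.

0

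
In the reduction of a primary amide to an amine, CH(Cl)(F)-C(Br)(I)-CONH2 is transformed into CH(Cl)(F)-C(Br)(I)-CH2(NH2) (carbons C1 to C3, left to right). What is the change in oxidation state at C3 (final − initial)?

Before: C3 has 1 bond to C, 2 bonds to O, 1 bond to N → oxidation state +3.
After: C3 has 1 bond to C, 2 bonds to H, 1 bond to N → oxidation state -1.
Δ = -1 − (+3) = -4, so this is a reduction at C3.

-4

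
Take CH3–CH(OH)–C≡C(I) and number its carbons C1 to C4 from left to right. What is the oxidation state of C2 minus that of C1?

+3

C2: 2C, 1H, 1O → 0 − 1 + 1 = 0
C1: 1C, 3H → 0 − 3 = -3
Difference: 0 − (-3) = +3.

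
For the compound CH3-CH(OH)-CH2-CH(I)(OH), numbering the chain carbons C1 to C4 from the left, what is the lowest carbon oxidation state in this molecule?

-3

Tallying each carbon's bonds:
C1: 1C, 3H → 0 − 3 = -3
C2: 2C, 1H, 1O → 0 − 1 + 1 = 0
C3: 2C, 2H → 0 − 2 = -2
C4: 1C, 1H, 1O, 1I → 0 − 1 + 1 + 1 = +1
The lowest value is -3.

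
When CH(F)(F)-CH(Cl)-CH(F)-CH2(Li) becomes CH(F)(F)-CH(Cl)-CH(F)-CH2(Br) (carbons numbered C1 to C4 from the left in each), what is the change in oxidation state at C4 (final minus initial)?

Before: C4 has 1 bond to C, 2 bonds to H, 1 bond to Li → oxidation state -3.
After: C4 has 1 bond to C, 2 bonds to H, 1 bond to Br → oxidation state -1.
Δ = -1 − (-3) = +2, so this is an oxidation at C4.

+2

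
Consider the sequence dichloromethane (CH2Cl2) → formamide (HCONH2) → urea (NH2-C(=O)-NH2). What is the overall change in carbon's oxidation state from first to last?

Carbon oxidation states along the series — dichloromethane: 0, formamide: +2, urea: +4.
Net change = +4 − (0) = +4.

+4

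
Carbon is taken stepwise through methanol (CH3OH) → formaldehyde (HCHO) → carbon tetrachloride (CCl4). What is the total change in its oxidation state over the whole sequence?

Carbon oxidation states along the series — methanol: -2, formaldehyde: 0, carbon tetrachloride: +4.
Net change = +4 − (-2) = +6.

+6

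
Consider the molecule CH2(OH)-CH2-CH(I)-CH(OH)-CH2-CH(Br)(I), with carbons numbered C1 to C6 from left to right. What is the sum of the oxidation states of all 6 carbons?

Tallying each carbon's bonds:
C1: 1C, 2H, 1O → 0 − 2 + 1 = -1
C2: 2C, 2H → 0 − 2 = -2
C3: 2C, 1H, 1I → 0 − 1 + 1 = 0
C4: 2C, 1H, 1O → 0 − 1 + 1 = 0
C5: 2C, 2H → 0 − 2 = -2
C6: 1C, 1H, 1Br, 1I → 0 − 1 + 1 + 1 = +1
Sum = -1 − 2 + 0 + 0 − 2 + 1 = -4.

-4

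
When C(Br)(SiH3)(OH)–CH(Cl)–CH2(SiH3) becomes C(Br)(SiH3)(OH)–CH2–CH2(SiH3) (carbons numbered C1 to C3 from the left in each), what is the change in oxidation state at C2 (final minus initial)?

Before: C2 has 2 bonds to C, 1 bond to H, 1 bond to Cl → oxidation state 0.
After: C2 has 2 bonds to C, 2 bonds to H → oxidation state -2.
Δ = -2 − (0) = -2, so this is a reduction at C2.

-2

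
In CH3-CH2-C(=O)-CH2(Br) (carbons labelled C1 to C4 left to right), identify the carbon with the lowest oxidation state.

Tallying each carbon's bonds:
C1: 1C, 3H → 0 − 3 = -3
C2: 2C, 2H → 0 − 2 = -2
C3: 2C, 2O → 0 + 2 = +2
C4: 1C, 2H, 1Br → 0 − 2 + 1 = -1
The most reduced carbon is C1 at -3.

C1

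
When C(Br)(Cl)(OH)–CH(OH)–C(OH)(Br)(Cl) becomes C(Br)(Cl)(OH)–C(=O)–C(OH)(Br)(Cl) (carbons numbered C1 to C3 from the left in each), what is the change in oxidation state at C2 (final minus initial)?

+2

Before: C2 has 2 bonds to C, 1 bond to H, 1 bond to O → oxidation state 0.
After: C2 has 2 bonds to C, 2 bonds to O → oxidation state +2.
Δ = +2 − (0) = +2, so this is an oxidation at C2.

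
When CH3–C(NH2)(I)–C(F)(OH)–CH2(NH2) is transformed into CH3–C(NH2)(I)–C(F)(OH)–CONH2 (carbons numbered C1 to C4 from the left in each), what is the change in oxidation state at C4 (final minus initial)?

+4

Before: C4 has 1 bond to C, 2 bonds to H, 1 bond to N → oxidation state -1.
After: C4 has 1 bond to C, 2 bonds to O, 1 bond to N → oxidation state +3.
Δ = +3 − (-1) = +4, so this is an oxidation at C4.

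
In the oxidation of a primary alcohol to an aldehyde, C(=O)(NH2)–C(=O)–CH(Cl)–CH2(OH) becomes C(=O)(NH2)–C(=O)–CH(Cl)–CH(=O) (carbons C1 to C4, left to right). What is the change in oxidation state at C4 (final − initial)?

+2

Before: C4 has 1 bond to C, 2 bonds to H, 1 bond to O → oxidation state -1.
After: C4 has 1 bond to C, 1 bond to H, 2 bonds to O → oxidation state +1.
Δ = +1 − (-1) = +2, so this is an oxidation at C4.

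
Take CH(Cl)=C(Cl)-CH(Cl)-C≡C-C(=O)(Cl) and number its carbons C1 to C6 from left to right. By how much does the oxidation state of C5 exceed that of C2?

-1

C5: 4C → 0 = 0
C2: 3C, 1Cl → 0 + 1 = +1
Difference: 0 − (+1) = -1.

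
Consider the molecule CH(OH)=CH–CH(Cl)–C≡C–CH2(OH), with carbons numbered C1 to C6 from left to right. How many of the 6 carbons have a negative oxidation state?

Tallying each carbon's bonds:
C1: 2C, 1H, 1O → 0 − 1 + 1 = 0
C2: 3C, 1H → 0 − 1 = -1
C3: 2C, 1H, 1Cl → 0 − 1 + 1 = 0
C4: 4C → 0 = 0
C5: 4C → 0 = 0
C6: 1C, 2H, 1O → 0 − 2 + 1 = -1
2 carbons (C2, C6) meet the condition.

2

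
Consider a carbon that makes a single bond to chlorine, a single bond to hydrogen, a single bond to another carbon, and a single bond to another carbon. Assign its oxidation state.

Assign +1 per bond to O/N/halogen, −1 per bond to H or an electropositive element, and 0 per bond to carbon.
The carbon has one bond to C (0), one bond to C (0), one bond to H (-1), one bond to Cl (+1).
Oxidation state = 0 + 0 − 1 + 1 = 0.

0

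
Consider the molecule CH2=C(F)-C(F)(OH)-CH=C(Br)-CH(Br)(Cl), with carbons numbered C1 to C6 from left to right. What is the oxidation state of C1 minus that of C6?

-3

C1: 2C, 2H → 0 − 2 = -2
C6: 1C, 1H, 1Cl, 1Br → 0 − 1 + 1 + 1 = +1
Difference: -2 − (+1) = -3.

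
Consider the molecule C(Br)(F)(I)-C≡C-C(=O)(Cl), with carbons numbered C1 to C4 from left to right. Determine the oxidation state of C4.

C4 has one bond to C (0), a double bond to O (2×+1 = +2), one bond to Cl (+1).
Oxidation state = 0 + 2 + 1 = +3.

+3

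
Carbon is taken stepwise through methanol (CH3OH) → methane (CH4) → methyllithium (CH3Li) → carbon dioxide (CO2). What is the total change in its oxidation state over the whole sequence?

+6

Carbon oxidation states along the series — methanol: -2, methane: -4, methyllithium: -4, carbon dioxide: +4.
Net change = +4 − (-2) = +6.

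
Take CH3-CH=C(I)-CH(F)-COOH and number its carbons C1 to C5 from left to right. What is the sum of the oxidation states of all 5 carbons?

Assign +1 per bond to O/N/halogen, −1 per bond to H or an electropositive element, and 0 per bond to carbon. Tallying each carbon:
C1: 1C, 3H → 0 − 3 = -3
C2: 3C, 1H → 0 − 1 = -1
C3: 3C, 1I → 0 + 1 = +1
C4: 2C, 1H, 1F → 0 − 1 + 1 = 0
C5: 1C, 3O → 0 + 3 = +3
Sum = -3 − 1 + 1 + 0 + 3 = 0.

0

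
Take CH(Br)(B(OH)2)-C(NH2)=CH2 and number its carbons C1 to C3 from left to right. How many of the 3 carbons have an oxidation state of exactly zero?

0

Each bond to a more electronegative atom (O, N, halogen) counts +1, each bond to a less electronegative atom (H, metal, B, Si) counts −1, and each C–C bond counts 0. Tallying each carbon:
C1: 1C, 1H, 1Br, 1B → 0 − 1 + 1 − 1 = -1
C2: 3C, 1N → 0 + 1 = +1
C3: 2C, 2H → 0 − 2 = -2
0 carbons meet the condition.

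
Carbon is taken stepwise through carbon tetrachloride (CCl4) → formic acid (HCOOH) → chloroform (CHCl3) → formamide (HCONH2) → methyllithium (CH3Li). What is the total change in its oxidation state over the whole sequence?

-8

Carbon oxidation states along the series — carbon tetrachloride: +4, formic acid: +2, chloroform: +2, formamide: +2, methyllithium: -4.
Net change = -4 − (+4) = -8.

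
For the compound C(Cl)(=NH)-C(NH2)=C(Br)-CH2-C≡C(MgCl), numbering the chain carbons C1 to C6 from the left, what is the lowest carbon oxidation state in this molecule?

-2

Tallying each carbon's bonds:
C1: 1C, 2N, 1Cl → 0 + 2 + 1 = +3
C2: 3C, 1N → 0 + 1 = +1
C3: 3C, 1Br → 0 + 1 = +1
C4: 2C, 2H → 0 − 2 = -2
C5: 4C → 0 = 0
C6: 3C, 1Mg → 0 − 1 = -1
The lowest value is -2.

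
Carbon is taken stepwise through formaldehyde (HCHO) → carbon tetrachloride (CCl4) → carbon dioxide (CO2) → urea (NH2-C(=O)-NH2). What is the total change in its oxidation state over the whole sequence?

Carbon oxidation states along the series — formaldehyde: 0, carbon tetrachloride: +4, carbon dioxide: +4, urea: +4.
Net change = +4 − (0) = +4.

+4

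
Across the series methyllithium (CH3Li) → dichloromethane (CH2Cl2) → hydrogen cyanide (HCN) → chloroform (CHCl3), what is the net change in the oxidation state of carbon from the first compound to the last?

Carbon oxidation states along the series — methyllithium: -4, dichloromethane: 0, hydrogen cyanide: +2, chloroform: +2.
Net change = +2 − (-4) = +6.

+6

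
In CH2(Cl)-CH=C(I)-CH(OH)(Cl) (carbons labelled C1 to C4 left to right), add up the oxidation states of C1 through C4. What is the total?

0

Count +1 for every bond to an atom more electronegative than carbon and −1 for every bond to one less electronegative; C–C bonds are 0. Tallying each carbon:
C1: 1C, 2H, 1Cl → 0 − 2 + 1 = -1
C2: 3C, 1H → 0 − 1 = -1
C3: 3C, 1I → 0 + 1 = +1
C4: 1C, 1H, 1O, 1Cl → 0 − 1 + 1 + 1 = +1
Sum = -1 − 1 + 1 + 1 = 0.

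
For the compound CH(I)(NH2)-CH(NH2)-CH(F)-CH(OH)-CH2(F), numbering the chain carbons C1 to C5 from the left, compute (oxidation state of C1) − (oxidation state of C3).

+1

C1: 1C, 1H, 1N, 1I → 0 − 1 + 1 + 1 = +1
C3: 2C, 1H, 1F → 0 − 1 + 1 = 0
Difference: +1 − (0) = +1.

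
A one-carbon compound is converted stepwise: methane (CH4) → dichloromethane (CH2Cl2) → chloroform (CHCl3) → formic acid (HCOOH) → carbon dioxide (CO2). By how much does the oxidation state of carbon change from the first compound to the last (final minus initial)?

Carbon oxidation states along the series — methane: -4, dichloromethane: 0, chloroform: +2, formic acid: +2, carbon dioxide: +4.
Net change = +4 − (-4) = +8.

+8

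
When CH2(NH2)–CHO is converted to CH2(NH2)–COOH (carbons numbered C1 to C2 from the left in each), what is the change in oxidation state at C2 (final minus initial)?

+2

Before: C2 has 1 bond to C, 1 bond to H, 2 bonds to O → oxidation state +1.
After: C2 has 1 bond to C, 3 bonds to O → oxidation state +3.
Δ = +3 − (+1) = +2, so this is an oxidation at C2.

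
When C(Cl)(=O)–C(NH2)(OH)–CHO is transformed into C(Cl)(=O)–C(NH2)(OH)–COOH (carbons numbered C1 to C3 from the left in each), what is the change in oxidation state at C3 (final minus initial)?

+2

Before: C3 has 1 bond to C, 1 bond to H, 2 bonds to O → oxidation state +1.
After: C3 has 1 bond to C, 3 bonds to O → oxidation state +3.
Δ = +3 − (+1) = +2, so this is an oxidation at C3.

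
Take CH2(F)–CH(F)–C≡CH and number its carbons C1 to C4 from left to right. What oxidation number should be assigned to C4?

C4 has a triple bond to C (3×0 = 0), one bond to H (-1).
Oxidation state = 0 − 1 = -1.

-1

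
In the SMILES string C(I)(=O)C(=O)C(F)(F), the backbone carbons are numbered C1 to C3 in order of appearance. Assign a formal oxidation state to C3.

+1

C3 has one bond to C (0), one bond to H (-1), one bond to F (+1), one bond to F (+1).
Oxidation state = 0 − 1 + 1 + 1 = +1.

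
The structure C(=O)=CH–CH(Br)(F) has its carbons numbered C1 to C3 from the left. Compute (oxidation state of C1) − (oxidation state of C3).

C1: 2C, 2O → 0 + 2 = +2
C3: 1C, 1H, 1F, 1Br → 0 − 1 + 1 + 1 = +1
Difference: +2 − (+1) = +1.

+1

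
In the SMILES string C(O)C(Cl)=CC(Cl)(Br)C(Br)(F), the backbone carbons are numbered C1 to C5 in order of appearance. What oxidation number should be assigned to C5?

C5 has one bond to C (0), one bond to Br (+1), one bond to H (-1), one bond to F (+1).
Oxidation state = 0 + 1 − 1 + 1 = +1.

+1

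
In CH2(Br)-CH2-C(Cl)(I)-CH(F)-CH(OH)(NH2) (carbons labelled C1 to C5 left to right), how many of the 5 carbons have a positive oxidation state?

Each bond to a more electronegative atom (O, N, halogen) counts +1, each bond to a less electronegative atom (H, metal, B, Si) counts −1, and each C–C bond counts 0. Tallying each carbon:
C1: 1C, 2H, 1Br → 0 − 2 + 1 = -1
C2: 2C, 2H → 0 − 2 = -2
C3: 2C, 1Cl, 1I → 0 + 1 + 1 = +2
C4: 2C, 1H, 1F → 0 − 1 + 1 = 0
C5: 1C, 1H, 1O, 1N → 0 − 1 + 1 + 1 = +1
2 carbons (C3, C5) meet the condition.

2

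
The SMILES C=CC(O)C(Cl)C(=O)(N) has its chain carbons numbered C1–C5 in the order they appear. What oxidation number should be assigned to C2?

Count +1 for every bond to an atom more electronegative than carbon and −1 for every bond to one less electronegative; C–C bonds are 0.
C2 has a double bond to C (2×0 = 0), one bond to C (0), one bond to H (-1).
Oxidation state = 0 + 0 − 1 = -1.

-1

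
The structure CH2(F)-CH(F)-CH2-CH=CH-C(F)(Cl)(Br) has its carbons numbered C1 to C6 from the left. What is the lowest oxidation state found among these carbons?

-2

Tallying each carbon's bonds:
C1: 1C, 2H, 1F → 0 − 2 + 1 = -1
C2: 2C, 1H, 1F → 0 − 1 + 1 = 0
C3: 2C, 2H → 0 − 2 = -2
C4: 3C, 1H → 0 − 1 = -1
C5: 3C, 1H → 0 − 1 = -1
C6: 1C, 1F, 1Cl, 1Br → 0 + 1 + 1 + 1 = +3
The lowest value is -2.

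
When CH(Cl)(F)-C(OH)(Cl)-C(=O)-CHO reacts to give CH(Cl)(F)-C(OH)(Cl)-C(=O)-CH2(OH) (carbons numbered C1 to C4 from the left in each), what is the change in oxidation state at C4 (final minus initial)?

Before: C4 has 1 bond to C, 1 bond to H, 2 bonds to O → oxidation state +1.
After: C4 has 1 bond to C, 2 bonds to H, 1 bond to O → oxidation state -1.
Δ = -1 − (+1) = -2, so this is a reduction at C4.

-2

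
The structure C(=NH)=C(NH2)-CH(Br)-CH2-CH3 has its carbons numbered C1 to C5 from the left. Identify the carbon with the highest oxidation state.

C1

Each bond to a more electronegative atom (O, N, halogen) counts +1, each bond to a less electronegative atom (H, metal, B, Si) counts −1, and each C–C bond counts 0. Tallying each carbon:
C1: 2C, 2N → 0 + 2 = +2
C2: 3C, 1N → 0 + 1 = +1
C3: 2C, 1H, 1Br → 0 − 1 + 1 = 0
C4: 2C, 2H → 0 − 2 = -2
C5: 1C, 3H → 0 − 3 = -3
The most oxidised carbon is C1 at +2.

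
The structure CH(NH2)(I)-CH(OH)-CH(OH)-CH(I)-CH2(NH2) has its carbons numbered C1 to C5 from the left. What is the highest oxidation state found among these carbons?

+1

Assign +1 per bond to O/N/halogen, −1 per bond to H or an electropositive element, and 0 per bond to carbon. Tallying each carbon:
C1: 1C, 1H, 1N, 1I → 0 − 1 + 1 + 1 = +1
C2: 2C, 1H, 1O → 0 − 1 + 1 = 0
C3: 2C, 1H, 1O → 0 − 1 + 1 = 0
C4: 2C, 1H, 1I → 0 − 1 + 1 = 0
C5: 1C, 2H, 1N → 0 − 2 + 1 = -1
The highest value is +1.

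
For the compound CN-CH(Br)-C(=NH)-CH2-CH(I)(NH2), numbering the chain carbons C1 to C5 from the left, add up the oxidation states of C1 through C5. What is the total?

+4

Assign +1 per bond to O/N/halogen, −1 per bond to H or an electropositive element, and 0 per bond to carbon. Tallying each carbon:
C1: 1C, 3N → 0 + 3 = +3
C2: 2C, 1H, 1Br → 0 − 1 + 1 = 0
C3: 2C, 2N → 0 + 2 = +2
C4: 2C, 2H → 0 − 2 = -2
C5: 1C, 1H, 1N, 1I → 0 − 1 + 1 + 1 = +1
Sum = +3 + 0 + 2 − 2 + 1 = +4.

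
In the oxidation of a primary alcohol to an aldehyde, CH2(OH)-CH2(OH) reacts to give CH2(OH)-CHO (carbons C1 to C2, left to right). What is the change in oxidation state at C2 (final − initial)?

Before: C2 has 1 bond to C, 2 bonds to H, 1 bond to O → oxidation state -1.
After: C2 has 1 bond to C, 1 bond to H, 2 bonds to O → oxidation state +1.
Δ = +1 − (-1) = +2, so this is an oxidation at C2.

+2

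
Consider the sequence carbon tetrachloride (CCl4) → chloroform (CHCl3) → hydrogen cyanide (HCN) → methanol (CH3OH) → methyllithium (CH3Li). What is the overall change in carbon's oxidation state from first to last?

-8

Carbon oxidation states along the series — carbon tetrachloride: +4, chloroform: +2, hydrogen cyanide: +2, methanol: -2, methyllithium: -4.
Net change = -4 − (+4) = -8.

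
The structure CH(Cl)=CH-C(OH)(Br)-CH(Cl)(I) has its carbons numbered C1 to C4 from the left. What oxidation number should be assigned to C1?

0

C1 has a double bond to C (2×0 = 0), one bond to Cl (+1), one bond to H (-1).
Oxidation state = 0 + 1 − 1 = 0.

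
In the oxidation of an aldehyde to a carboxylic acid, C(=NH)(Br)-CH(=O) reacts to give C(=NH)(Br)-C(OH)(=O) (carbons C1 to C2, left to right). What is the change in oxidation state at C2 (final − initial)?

+2

Before: C2 has 1 bond to C, 1 bond to H, 2 bonds to O → oxidation state +1.
After: C2 has 1 bond to C, 3 bonds to O → oxidation state +3.
Δ = +3 − (+1) = +2, so this is an oxidation at C2.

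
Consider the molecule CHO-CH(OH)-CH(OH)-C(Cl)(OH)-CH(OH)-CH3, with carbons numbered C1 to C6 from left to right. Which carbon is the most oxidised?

C4

Tallying each carbon's bonds:
C1: 1C, 1H, 2O → 0 − 1 + 2 = +1
C2: 2C, 1H, 1O → 0 − 1 + 1 = 0
C3: 2C, 1H, 1O → 0 − 1 + 1 = 0
C4: 2C, 1O, 1Cl → 0 + 1 + 1 = +2
C5: 2C, 1H, 1O → 0 − 1 + 1 = 0
C6: 1C, 3H → 0 − 3 = -3
The most oxidised carbon is C4 at +2.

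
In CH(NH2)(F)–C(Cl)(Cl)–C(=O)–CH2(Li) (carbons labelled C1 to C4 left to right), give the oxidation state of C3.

+2

Assign +1 per bond to O/N/halogen, −1 per bond to H or an electropositive element, and 0 per bond to carbon.
C3 has one bond to C (0), one bond to C (0), a double bond to O (2×+1 = +2).
Oxidation state = 0 + 0 + 2 = +2.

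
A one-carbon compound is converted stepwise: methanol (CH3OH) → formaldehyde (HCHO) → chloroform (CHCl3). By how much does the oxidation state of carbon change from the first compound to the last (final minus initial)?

Carbon oxidation states along the series — methanol: -2, formaldehyde: 0, chloroform: +2.
Net change = +2 − (-2) = +4.

+4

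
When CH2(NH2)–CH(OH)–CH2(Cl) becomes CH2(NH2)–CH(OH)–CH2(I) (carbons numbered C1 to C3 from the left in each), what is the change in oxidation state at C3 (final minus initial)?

0

Before: C3 has 1 bond to C, 2 bonds to H, 1 bond to Cl → oxidation state -1.
After: C3 has 1 bond to C, 2 bonds to H, 1 bond to I → oxidation state -1.
Δ = -1 − (-1) = 0, so no net redox change at C3.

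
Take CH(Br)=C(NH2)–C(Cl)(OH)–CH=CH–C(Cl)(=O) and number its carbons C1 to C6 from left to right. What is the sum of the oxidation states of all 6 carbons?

Tallying each carbon's bonds:
C1: 2C, 1H, 1Br → 0 − 1 + 1 = 0
C2: 3C, 1N → 0 + 1 = +1
C3: 2C, 1O, 1Cl → 0 + 1 + 1 = +2
C4: 3C, 1H → 0 − 1 = -1
C5: 3C, 1H → 0 − 1 = -1
C6: 1C, 2O, 1Cl → 0 + 2 + 1 = +3
Sum = 0 + 1 + 2 − 1 − 1 + 3 = +4.

+4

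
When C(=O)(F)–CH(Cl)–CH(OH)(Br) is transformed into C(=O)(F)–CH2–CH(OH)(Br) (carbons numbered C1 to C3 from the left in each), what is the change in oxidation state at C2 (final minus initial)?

-2

Before: C2 has 2 bonds to C, 1 bond to H, 1 bond to Cl → oxidation state 0.
After: C2 has 2 bonds to C, 2 bonds to H → oxidation state -2.
Δ = -2 − (0) = -2, so this is a reduction at C2.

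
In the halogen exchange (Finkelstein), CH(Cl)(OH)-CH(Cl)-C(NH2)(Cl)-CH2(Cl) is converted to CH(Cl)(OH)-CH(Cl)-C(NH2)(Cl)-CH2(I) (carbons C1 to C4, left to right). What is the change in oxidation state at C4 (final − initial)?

Before: C4 has 1 bond to C, 2 bonds to H, 1 bond to Cl → oxidation state -1.
After: C4 has 1 bond to C, 2 bonds to H, 1 bond to I → oxidation state -1.
Δ = -1 − (-1) = 0, so no net redox change at C4.

0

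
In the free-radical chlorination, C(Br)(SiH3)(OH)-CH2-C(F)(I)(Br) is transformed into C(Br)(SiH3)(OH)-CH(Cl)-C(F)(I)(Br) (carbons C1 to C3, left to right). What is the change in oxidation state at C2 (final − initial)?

Before: C2 has 2 bonds to C, 2 bonds to H → oxidation state -2.
After: C2 has 2 bonds to C, 1 bond to H, 1 bond to Cl → oxidation state 0.
Δ = 0 − (-2) = +2, so this is an oxidation at C2.

+2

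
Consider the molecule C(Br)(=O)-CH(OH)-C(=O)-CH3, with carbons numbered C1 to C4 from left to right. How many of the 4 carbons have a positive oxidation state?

2

Tallying each carbon's bonds:
C1: 1C, 2O, 1Br → 0 + 2 + 1 = +3
C2: 2C, 1H, 1O → 0 − 1 + 1 = 0
C3: 2C, 2O → 0 + 2 = +2
C4: 1C, 3H → 0 − 3 = -3
2 carbons (C1, C3) meet the condition.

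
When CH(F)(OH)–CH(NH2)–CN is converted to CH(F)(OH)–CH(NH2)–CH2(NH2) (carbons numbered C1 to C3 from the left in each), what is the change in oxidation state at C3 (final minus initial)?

-4

Before: C3 has 1 bond to C, 3 bonds to N → oxidation state +3.
After: C3 has 1 bond to C, 2 bonds to H, 1 bond to N → oxidation state -1.
Δ = -1 − (+3) = -4, so this is a reduction at C3.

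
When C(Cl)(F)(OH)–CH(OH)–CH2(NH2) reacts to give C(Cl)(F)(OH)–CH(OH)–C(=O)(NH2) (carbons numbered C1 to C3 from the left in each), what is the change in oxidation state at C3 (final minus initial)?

+4

Before: C3 has 1 bond to C, 2 bonds to H, 1 bond to N → oxidation state -1.
After: C3 has 1 bond to C, 2 bonds to O, 1 bond to N → oxidation state +3.
Δ = +3 − (-1) = +4, so this is an oxidation at C3.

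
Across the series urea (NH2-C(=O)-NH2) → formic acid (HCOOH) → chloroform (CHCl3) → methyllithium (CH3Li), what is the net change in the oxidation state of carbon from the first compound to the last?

-8

Carbon oxidation states along the series — urea: +4, formic acid: +2, chloroform: +2, methyllithium: -4.
Net change = -4 − (+4) = -8.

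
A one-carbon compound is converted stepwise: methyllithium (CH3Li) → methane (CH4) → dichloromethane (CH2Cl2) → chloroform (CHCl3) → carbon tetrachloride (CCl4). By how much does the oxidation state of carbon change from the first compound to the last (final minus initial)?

Carbon oxidation states along the series — methyllithium: -4, methane: -4, dichloromethane: 0, chloroform: +2, carbon tetrachloride: +4.
Net change = +4 − (-4) = +8.

+8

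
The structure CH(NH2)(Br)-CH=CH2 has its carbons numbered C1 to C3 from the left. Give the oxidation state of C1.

C1 has one bond to C (0), one bond to N (+1), one bond to H (-1), one bond to Br (+1).
Oxidation state = 0 + 1 − 1 + 1 = +1.

+1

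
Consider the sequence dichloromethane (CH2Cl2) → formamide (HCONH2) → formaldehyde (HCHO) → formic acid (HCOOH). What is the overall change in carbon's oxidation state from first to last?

+2

Carbon oxidation states along the series — dichloromethane: 0, formamide: +2, formaldehyde: 0, formic acid: +2.
Net change = +2 − (0) = +2.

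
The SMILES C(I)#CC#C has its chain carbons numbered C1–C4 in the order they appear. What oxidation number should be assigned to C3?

0

Count +1 for every bond to an atom more electronegative than carbon and −1 for every bond to one less electronegative; C–C bonds are 0.
C3 has one bond to C (0), a triple bond to C (3×0 = 0).
Oxidation state = 0 + 0 = 0.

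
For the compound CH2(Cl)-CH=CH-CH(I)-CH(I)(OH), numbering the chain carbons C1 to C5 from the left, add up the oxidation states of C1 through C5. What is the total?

Tallying each carbon's bonds:
C1: 1C, 2H, 1Cl → 0 − 2 + 1 = -1
C2: 3C, 1H → 0 − 1 = -1
C3: 3C, 1H → 0 − 1 = -1
C4: 2C, 1H, 1I → 0 − 1 + 1 = 0
C5: 1C, 1H, 1O, 1I → 0 − 1 + 1 + 1 = +1
Sum = -1 − 1 − 1 + 0 + 1 = -2.

-2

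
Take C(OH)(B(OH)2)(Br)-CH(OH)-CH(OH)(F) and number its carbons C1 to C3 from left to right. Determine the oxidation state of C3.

C3 has one bond to C (0), one bond to H (-1), one bond to O (+1), one bond to F (+1).
Oxidation state = 0 − 1 + 1 + 1 = +1.

+1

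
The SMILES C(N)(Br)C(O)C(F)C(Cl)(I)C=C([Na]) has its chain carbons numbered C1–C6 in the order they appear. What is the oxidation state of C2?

Bonds to more-electronegative neighbours contribute +1 each, bonds to H or metals contribute −1 each, and C–C bonds contribute 0.
C2 has one bond to C (0), one bond to C (0), one bond to H (-1), one bond to O (+1).
Oxidation state = 0 + 0 − 1 + 1 = 0.

0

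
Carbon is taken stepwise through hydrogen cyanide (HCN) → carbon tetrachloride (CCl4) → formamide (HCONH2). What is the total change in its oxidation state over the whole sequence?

0

Carbon oxidation states along the series — hydrogen cyanide: +2, carbon tetrachloride: +4, formamide: +2.
Net change = +2 − (+2) = 0.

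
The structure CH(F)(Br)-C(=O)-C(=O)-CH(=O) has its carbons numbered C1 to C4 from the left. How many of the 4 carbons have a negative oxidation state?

Assign +1 per bond to O/N/halogen, −1 per bond to H or an electropositive element, and 0 per bond to carbon. Tallying each carbon:
C1: 1C, 1H, 1F, 1Br → 0 − 1 + 1 + 1 = +1
C2: 2C, 2O → 0 + 2 = +2
C3: 2C, 2O → 0 + 2 = +2
C4: 1C, 1H, 2O → 0 − 1 + 2 = +1
0 carbons meet the condition.

0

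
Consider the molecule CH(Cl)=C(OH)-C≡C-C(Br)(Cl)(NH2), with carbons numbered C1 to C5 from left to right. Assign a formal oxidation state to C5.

C5 has one bond to C (0), one bond to Br (+1), one bond to Cl (+1), one bond to N (+1).
Oxidation state = 0 + 1 + 1 + 1 = +3.

+3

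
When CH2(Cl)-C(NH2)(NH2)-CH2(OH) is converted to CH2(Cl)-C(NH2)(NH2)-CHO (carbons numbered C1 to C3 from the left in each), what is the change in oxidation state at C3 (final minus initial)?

Before: C3 has 1 bond to C, 2 bonds to H, 1 bond to O → oxidation state -1.
After: C3 has 1 bond to C, 1 bond to H, 2 bonds to O → oxidation state +1.
Δ = +1 − (-1) = +2, so this is an oxidation at C3.

+2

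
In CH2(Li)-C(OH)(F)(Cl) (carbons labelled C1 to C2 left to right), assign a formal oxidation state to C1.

Bonds to more-electronegative neighbours contribute +1 each, bonds to H or metals contribute −1 each, and C–C bonds contribute 0.
C1 has one bond to C (0), one bond to Li (-1), one bond to H (-1), one bond to H (-1).
Oxidation state = 0 − 1 − 1 − 1 = -3.

-3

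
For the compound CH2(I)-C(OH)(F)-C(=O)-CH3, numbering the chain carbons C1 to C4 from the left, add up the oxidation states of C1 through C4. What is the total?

0

Tallying each carbon's bonds:
C1: 1C, 2H, 1I → 0 − 2 + 1 = -1
C2: 2C, 1O, 1F → 0 + 1 + 1 = +2
C3: 2C, 2O → 0 + 2 = +2
C4: 1C, 3H → 0 − 3 = -3
Sum = -1 + 2 + 2 − 3 = 0.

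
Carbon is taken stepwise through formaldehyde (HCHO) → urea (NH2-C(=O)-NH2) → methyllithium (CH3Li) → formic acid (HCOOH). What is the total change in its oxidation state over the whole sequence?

+2

Carbon oxidation states along the series — formaldehyde: 0, urea: +4, methyllithium: -4, formic acid: +2.
Net change = +2 − (0) = +2.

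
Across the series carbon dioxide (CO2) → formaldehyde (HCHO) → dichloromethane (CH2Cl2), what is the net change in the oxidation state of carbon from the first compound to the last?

-4

Carbon oxidation states along the series — carbon dioxide: +4, formaldehyde: 0, dichloromethane: 0.
Net change = 0 − (+4) = -4.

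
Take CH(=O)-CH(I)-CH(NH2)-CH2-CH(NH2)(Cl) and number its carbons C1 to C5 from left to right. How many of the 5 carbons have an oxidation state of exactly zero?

2

Assign +1 per bond to O/N/halogen, −1 per bond to H or an electropositive element, and 0 per bond to carbon. Tallying each carbon:
C1: 1C, 1H, 2O → 0 − 1 + 2 = +1
C2: 2C, 1H, 1I → 0 − 1 + 1 = 0
C3: 2C, 1H, 1N → 0 − 1 + 1 = 0
C4: 2C, 2H → 0 − 2 = -2
C5: 1C, 1H, 1N, 1Cl → 0 − 1 + 1 + 1 = +1
2 carbons (C2, C3) meet the condition.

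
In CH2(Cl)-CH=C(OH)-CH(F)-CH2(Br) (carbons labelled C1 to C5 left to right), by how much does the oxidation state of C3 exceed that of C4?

+1

C3: 3C, 1O → 0 + 1 = +1
C4: 2C, 1H, 1F → 0 − 1 + 1 = 0
Difference: +1 − (0) = +1.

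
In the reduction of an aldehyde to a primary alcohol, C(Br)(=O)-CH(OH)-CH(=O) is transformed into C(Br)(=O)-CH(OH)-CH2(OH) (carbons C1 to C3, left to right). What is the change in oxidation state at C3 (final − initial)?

Before: C3 has 1 bond to C, 1 bond to H, 2 bonds to O → oxidation state +1.
After: C3 has 1 bond to C, 2 bonds to H, 1 bond to O → oxidation state -1.
Δ = -1 − (+1) = -2, so this is a reduction at C3.

-2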